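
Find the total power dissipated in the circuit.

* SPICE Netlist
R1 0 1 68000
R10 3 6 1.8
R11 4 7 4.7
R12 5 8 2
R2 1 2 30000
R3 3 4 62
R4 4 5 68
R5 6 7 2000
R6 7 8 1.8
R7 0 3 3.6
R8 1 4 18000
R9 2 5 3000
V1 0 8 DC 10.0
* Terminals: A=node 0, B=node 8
Nodal analysis, taking node 8 as the 0 V reference.
Source V1 fixes V_0 = 10 V.
KCL at each unknown node (sum of currents leaving = 0; resistances in Ω):
  Node 1: (V_1 - 10)/68000 + (V_1 - V_2)/30000 + (V_1 - V_4)/18000 = 0
  Node 2: (V_2 - V_1)/30000 + (V_2 - V_5)/3000 = 0
  Node 3: (V_3 - V_4)/62 + (V_3 - 10)/3.6 + (V_3 - V_6)/1.8 = 0
  Node 4: (V_4 - V_3)/62 + (V_4 - V_5)/68 + (V_4 - V_1)/18000 + (V_4 - V_7)/4.7 = 0
  Node 5: (V_5 - V_4)/68 + (V_5 - V_2)/3000 + (V_5 - 0)/2 = 0
  Node 6: (V_6 - V_7)/2000 + (V_6 - V_3)/1.8 = 0
  Node 7: (V_7 - V_6)/2000 + (V_7 - 0)/1.8 + (V_7 - V_4)/4.7 = 0
Collecting terms (coefficients in siemens):
  0.0001036·V_1 - 0.00003333·V_2 - 0.00005556·V_4 = 0.0001471
  0.0003667·V_2 - 0.00003333·V_1 - 0.0003333·V_5 = 0
  0.8495·V_3 - 0.01613·V_4 - 0.5556·V_6 = 2.778
  0.2437·V_4 - 0.00005556·V_1 - 0.01613·V_3 - 0.01471·V_5 - 0.2128·V_7 = 0
  0.515·V_5 - 0.0003333·V_2 - 0.01471·V_4 = 0
  0.5561·V_6 - 0.5556·V_3 - 0.0005·V_7 = 0
  0.7688·V_7 - 0.2128·V_4 - 0.0005·V_6 = 0
Solving these 7 simultaneous equations (Gaussian elimination) gives:
  V_1 = 1.932 V, V_2 = 0.1975 V, V_3 = 9.481 V, V_4 = 0.8372 V
  V_5 = 0.02403 V, V_6 = 9.473 V, V_7 = 0.2379 V
Power in each resistor, P = (ΔV)²/R:
  P_R1 = (10 - 1.932)²/68000 = 0.0009572 W
  P_R2 = (1.932 - 0.1975)²/30000 = 0.0001003 W
  P_R3 = (9.481 - 0.8372)²/62 = 1.205 W
  P_R4 = (0.8372 - 0.02403)²/68 = 0.009725 W
  P_R5 = (9.473 - 0.2379)²/2000 = 0.04265 W
  P_R6 = (0.2379 - 0)²/1.8 = 0.03143 W
  P_R7 = (10 - 9.481)²/3.6 = 0.07469 W
  P_R8 = (1.932 - 0.8372)²/18000 = 0.0000666 W
  P_R9 = (0.1975 - 0.02403)²/3000 = 0.00001003 W
  P_R10 = (9.481 - 9.473)²/1.8 = 0.00003838 W
  P_R11 = (0.8372 - 0.2379)²/4.7 = 0.07643 W
  P_R12 = (0.02403 - 0)²/2 = 0.0002888 W
P_total = P_R1 + P_R2 + P_R3 + P_R4 + P_R5 + P_R6 + P_R7 + P_R8 + P_R9 + P_R10 + P_R11 + P_R12 = 1.442 W

Final answer: 1.442 W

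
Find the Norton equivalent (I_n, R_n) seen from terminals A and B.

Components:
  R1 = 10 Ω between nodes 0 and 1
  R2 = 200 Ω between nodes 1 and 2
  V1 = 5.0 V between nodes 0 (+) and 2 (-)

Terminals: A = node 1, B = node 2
Find the Thévenin equivalent first; then I_n = V_th/R_th and R_n = R_th.
Step 1 — V_th is the open-circuit voltage V_A - V_B (nothing connected across the terminals).
Nodal analysis, taking node 2 as the 0 V reference.
Source V1 fixes V_0 = 5 V.
KCL at each unknown node (sum of currents leaving = 0; resistances in Ω):
  Node 1: (V_1 - 5)/10 + (V_1 - 0)/200 = 0
Collecting terms: 0.105 × V_1 = 0.5  =>  V_1 = 4.762 V
V_th = V_1 - V_2 = 4.762 - 0 = 4.762 V
Step 2 — R_th: zero the source — replace V1 by a short circuit (node 2 merges into node 0) — and find the resistance seen between A (node 1) and B (node 0).
Reduce the network between node 1 (A) and node 0 (B) by series/parallel combination:
  Rp1 = R1 ‖ R2 (parallel, both between nodes 0 and 1) = 1/(1/10 + 1/200) = 9.524 Ω
R_th = 9.524 Ω
I_n = V_th/R_th = 4.762/9.524 = 0.5 A, and R_n = R_th = 9.524 Ω

Final answer: I_n = 0.5 A, R_n = 9.524 Ω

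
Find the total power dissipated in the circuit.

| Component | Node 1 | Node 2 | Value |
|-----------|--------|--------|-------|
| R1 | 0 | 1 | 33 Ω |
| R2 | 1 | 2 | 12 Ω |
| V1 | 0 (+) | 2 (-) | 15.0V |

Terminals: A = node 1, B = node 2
Nodal analysis, taking node 2 as the 0 V reference.
Source V1 fixes V_0 = 15 V.
KCL at each unknown node (sum of currents leaving = 0; resistances in Ω):
  Node 1: (V_1 - 15)/33 + (V_1 - 0)/12 = 0
Collecting terms: 0.1136 × V_1 = 0.4545  =>  V_1 = 4 V
Power in each resistor, P = (ΔV)²/R:
  P_R1 = (15 - 4)²/33 = 3.667 W
  P_R2 = (4 - 0)²/12 = 1.333 W
P_total = P_R1 + P_R2 = 5 W

Final answer: 5 W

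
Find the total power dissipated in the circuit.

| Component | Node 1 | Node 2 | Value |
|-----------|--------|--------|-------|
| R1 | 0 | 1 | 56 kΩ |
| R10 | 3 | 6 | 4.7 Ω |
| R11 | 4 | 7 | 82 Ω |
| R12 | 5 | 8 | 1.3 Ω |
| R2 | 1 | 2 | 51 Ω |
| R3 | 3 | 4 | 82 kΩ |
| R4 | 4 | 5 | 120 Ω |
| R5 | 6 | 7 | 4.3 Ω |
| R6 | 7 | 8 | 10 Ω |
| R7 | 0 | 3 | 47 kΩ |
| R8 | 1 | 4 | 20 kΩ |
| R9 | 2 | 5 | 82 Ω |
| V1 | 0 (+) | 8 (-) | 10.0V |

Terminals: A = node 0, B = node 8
Nodal analysis, taking node 8 as the 0 V reference.
Source V1 fixes V_0 = 10 V.
KCL at each unknown node (sum of currents leaving = 0; resistances in Ω):
  Node 1: (V_1 - 10)/56000 + (V_1 - V_2)/51 + (V_1 - V_4)/20000 = 0
  Node 2: (V_2 - V_1)/51 + (V_2 - V_5)/82 = 0
  Node 3: (V_3 - V_4)/82000 + (V_3 - 10)/47000 + (V_3 - V_6)/4.7 = 0
  Node 4: (V_4 - V_3)/82000 + (V_4 - V_5)/120 + (V_4 - V_1)/20000 + (V_4 - V_7)/82 = 0
  Node 5: (V_5 - V_4)/120 + (V_5 - V_2)/82 + (V_5 - 0)/1.3 = 0
  Node 6: (V_6 - V_7)/4.3 + (V_6 - V_3)/4.7 = 0
  Node 7: (V_7 - V_6)/4.3 + (V_7 - 0)/10 + (V_7 - V_4)/82 = 0
Collecting terms (coefficients in siemens):
  0.01968·V_1 - 0.01961·V_2 - 0.00005·V_4 = 0.0001786
  0.0318·V_2 - 0.01961·V_1 - 0.0122·V_5 = 0
  0.2128·V_3 - 0.0000122·V_4 - 0.2128·V_6 = 0.0002128
  0.02059·V_4 - 0.00005·V_1 - 0.0000122·V_3 - 0.008333·V_5 - 0.0122·V_7 = 0
  0.7898·V_5 - 0.0122·V_2 - 0.008333·V_4 = 0
  0.4453·V_6 - 0.2128·V_3 - 0.2326·V_7 = 0
  0.3448·V_7 - 0.0122·V_4 - 0.2326·V_6 = 0
Solving these 7 simultaneous equations (Gaussian elimination) gives:
  V_1 = 0.02379 V, V_2 = 0.01476 V, V_3 = 0.003958 V, V_4 = 0.001369 V
  V_5 = 0.0002423 V, V_6 = 0.002959 V, V_7 = 0.002044 V
Power in each resistor, P = (ΔV)²/R:
  P_R1 = (10 - 0.02379)²/56000 = 0.001777 W
  P_R2 = (0.02379 - 0.01476)²/51 = 0.000001598 W
  P_R3 = (0.003958 - 0.001369)²/82000 = 0.00000000008175 W
  P_R4 = (0.001369 - 0.0002423)²/120 = 0.00000001058 W
  P_R5 = (0.002959 - 0.002044)²/4.3 = 0.0000001944 W
  P_R6 = (0.002044 - 0)²/10 = 0.0000004179 W
  P_R7 = (10 - 0.003958)²/47000 = 0.002126 W
  P_R8 = (0.02379 - 0.001369)²/20000 = 0.00000002513 W
  P_R9 = (0.01476 - 0.0002423)²/82 = 0.00000257 W
  P_R10 = (0.003958 - 0.002959)²/4.7 = 0.0000002125 W
  P_R11 = (0.001369 - 0.002044)²/82 = 0.000000005561 W
  P_R12 = (0.0002423 - 0)²/1.3 = 0.00000004517 W
P_total = P_R1 + P_R2 + P_R3 + P_R4 + P_R5 + P_R6 + P_R7 + P_R8 + P_R9 + P_R10 + P_R11 + P_R12 = 0.003908 W

Final answer: 0.003908 W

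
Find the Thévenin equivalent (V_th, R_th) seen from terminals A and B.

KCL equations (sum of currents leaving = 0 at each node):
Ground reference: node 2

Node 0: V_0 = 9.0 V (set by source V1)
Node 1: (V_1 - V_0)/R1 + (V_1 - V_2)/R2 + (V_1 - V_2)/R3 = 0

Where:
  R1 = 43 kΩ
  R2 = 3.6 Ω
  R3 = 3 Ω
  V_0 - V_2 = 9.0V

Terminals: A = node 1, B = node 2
Step 1 — V_th is the open-circuit voltage V_A - V_B (nothing connected across the terminals).
Nodal analysis, taking node 2 as the 0 V reference.
Source V1 fixes V_0 = 9 V.
KCL at each unknown node (sum of currents leaving = 0; resistances in Ω):
  Node 1: (V_1 - 9)/43000 + (V_1 - 0)/3.6 + (V_1 - 0)/3 = 0
Collecting terms: 0.6111 × V_1 = 0.0002093  =>  V_1 = 0.0003425 V
V_th = V_1 - V_2 = 0.0003425 - 0 = 0.0003425 V
Step 2 — R_th: zero the source — replace V1 by a short circuit (node 2 merges into node 0) — and find the resistance seen between A (node 1) and B (node 0).
Reduce the network between node 1 (A) and node 0 (B) by series/parallel combination:
  Rp1 = R1 ‖ R2 ‖ R3 (parallel, all between nodes 0 and 1) = 1/(1/43000 + 1/3.6 + 1/3) = 1.636 Ω
R_th = 1.636 Ω

Final answer: V_th = 0.0003425 V, R_th = 1.636 Ω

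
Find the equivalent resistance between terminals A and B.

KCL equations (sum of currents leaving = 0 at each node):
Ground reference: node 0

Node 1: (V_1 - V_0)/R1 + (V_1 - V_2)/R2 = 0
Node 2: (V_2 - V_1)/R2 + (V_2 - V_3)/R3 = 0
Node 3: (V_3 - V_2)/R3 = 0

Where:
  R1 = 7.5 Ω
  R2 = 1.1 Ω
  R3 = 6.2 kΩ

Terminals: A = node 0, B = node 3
Reduce the network between node 0 (A) and node 3 (B) by series/parallel combination:
  Rs1 = R1 + R2 (series, joined only at node 1) = 7.5 + 1.1 = 8.6 Ω
  Rs2 = R3 + Rs1 (series, joined only at node 2) = 6200 + 8.6 = 6209 Ω
R_eq = 6.209 kΩ

Final answer: 6.209 kΩ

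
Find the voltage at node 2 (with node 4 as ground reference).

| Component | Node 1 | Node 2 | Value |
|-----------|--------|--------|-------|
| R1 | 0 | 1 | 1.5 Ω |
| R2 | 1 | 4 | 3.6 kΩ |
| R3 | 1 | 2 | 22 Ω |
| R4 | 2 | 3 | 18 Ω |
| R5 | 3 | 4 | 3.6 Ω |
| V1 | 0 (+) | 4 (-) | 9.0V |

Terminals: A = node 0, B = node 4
Nodal analysis, taking node 4 as the 0 V reference.
Source V1 fixes V_0 = 9 V.
KCL at each unknown node (sum of currents leaving = 0; resistances in Ω):
  Node 1: (V_1 - 9)/1.5 + (V_1 - 0)/3600 + (V_1 - V_2)/22 = 0
  Node 2: (V_2 - V_1)/22 + (V_2 - V_3)/18 = 0
  Node 3: (V_3 - V_2)/18 + (V_3 - 0)/3.6 = 0
Collecting terms (coefficients in siemens):
  0.7124·V_1 - 0.04545·V_2 = 6
  0.101·V_2 - 0.04545·V_1 - 0.05556·V_3 = 0
  0.3333·V_3 - 0.05556·V_2 = 0
Solving these 3 simultaneous equations (Gaussian elimination) gives:
  V_1 = 8.697 V, V_2 = 4.309 V, V_3 = 0.7181 V
The requested potential is V_2 = 4.309 V.

Final answer: V_2 = 4.309 V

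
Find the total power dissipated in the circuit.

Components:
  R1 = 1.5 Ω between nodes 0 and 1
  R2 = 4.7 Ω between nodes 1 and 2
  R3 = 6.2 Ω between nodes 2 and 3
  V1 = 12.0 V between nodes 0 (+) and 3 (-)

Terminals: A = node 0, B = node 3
Nodal analysis, taking node 3 as the 0 V reference.
Source V1 fixes V_0 = 12 V.
KCL at each unknown node (sum of currents leaving = 0; resistances in Ω):
  Node 1: (V_1 - 12)/1.5 + (V_1 - V_2)/4.7 = 0
  Node 2: (V_2 - V_1)/4.7 + (V_2 - 0)/6.2 = 0
Collecting terms (coefficients in siemens):
  0.8794·V_1 - 0.2128·V_2 = 8
  0.3741·V_2 - 0.2128·V_1 = 0
Determinant D = (0.8794)(0.3741) - (-0.2128)(-0.2128) = 0.2837
V_1 = [(8)(0.3741) - (-0.2128)(0)]/D = 10.55 V
V_2 = [(0.8794)(0) - (8)(-0.2128)]/D = 6 V
Power in each resistor, P = (ΔV)²/R:
  P_R1 = (12 - 10.55)²/1.5 = 1.405 W
  P_R2 = (10.55 - 6)²/4.7 = 4.402 W
  P_R3 = (6 - 0)²/6.2 = 5.806 W
P_total = P_R1 + P_R2 + P_R3 = 11.61 W

Final answer: 11.61 W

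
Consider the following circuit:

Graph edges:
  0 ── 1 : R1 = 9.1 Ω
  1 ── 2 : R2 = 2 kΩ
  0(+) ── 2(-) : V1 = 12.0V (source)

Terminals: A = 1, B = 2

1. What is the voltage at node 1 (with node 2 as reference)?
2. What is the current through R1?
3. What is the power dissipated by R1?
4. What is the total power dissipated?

Nodal analysis, taking node 2 as the 0 V reference.
Source V1 fixes V_0 = 12 V.
KCL at each unknown node (sum of currents leaving = 0; resistances in Ω):
  Node 1: (V_1 - 12)/9.1 + (V_1 - 0)/2000 = 0
Collecting terms: 0.1104 × V_1 = 1.319  =>  V_1 = 11.95 V
Part 1:
  Read off the nodal solution: V_1 = 11.95 V
Part 2:
  I_R1 = (V_0 - V_1)/R1 = (12 - 11.95)/9.1 = 0.005973 A
  Magnitude: I_R1 = 0.005973 A
Part 3:
  I_R1 = (V_0 - V_1)/R1 = (12 - 11.95)/9.1 = 0.005973 A
  P_R1 = I_R1² × R1 = (0.005973)² × 9.1 = 0.0003246 W
Part 4:
  Power in each resistor, P = (ΔV)²/R:
    P_R1 = (12 - 11.95)²/9.1 = 0.0003246 W
    P_R2 = (11.95 - 0)²/2000 = 0.07135 W
  P_total = P_R1 + P_R2 = 0.07167 W

Final answers:
1. V_1 = 11.95 V
2. I_R1 = 0.005973 A
3. P_R1 = 0.0003246 W
4. P_total = 0.07167 W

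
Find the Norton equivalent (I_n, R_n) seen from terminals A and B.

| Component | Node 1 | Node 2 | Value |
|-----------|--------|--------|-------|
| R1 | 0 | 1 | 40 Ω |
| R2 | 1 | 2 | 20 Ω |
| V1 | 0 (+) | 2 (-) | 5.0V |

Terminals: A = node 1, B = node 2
Find the Thévenin equivalent first; then I_n = V_th/R_th and R_n = R_th.
Step 1 — V_th is the open-circuit voltage V_A - V_B (nothing connected across the terminals).
Nodal analysis, taking node 2 as the 0 V reference.
Source V1 fixes V_0 = 5 V.
KCL at each unknown node (sum of currents leaving = 0; resistances in Ω):
  Node 1: (V_1 - 5)/40 + (V_1 - 0)/20 = 0
Collecting terms: 0.075 × V_1 = 0.125  =>  V_1 = 1.667 V
V_th = V_1 - V_2 = 1.667 - 0 = 1.667 V
Step 2 — R_th: zero the source — replace V1 by a short circuit (node 2 merges into node 0) — and find the resistance seen between A (node 1) and B (node 0).
Reduce the network between node 1 (A) and node 0 (B) by series/parallel combination:
  Rp1 = R1 ‖ R2 (parallel, both between nodes 0 and 1) = 1/(1/40 + 1/20) = 13.33 Ω
R_th = 13.33 Ω
I_n = V_th/R_th = 1.667/13.33 = 0.125 A, and R_n = R_th = 13.33 Ω

Final answer: I_n = 0.125 A, R_n = 13.33 Ω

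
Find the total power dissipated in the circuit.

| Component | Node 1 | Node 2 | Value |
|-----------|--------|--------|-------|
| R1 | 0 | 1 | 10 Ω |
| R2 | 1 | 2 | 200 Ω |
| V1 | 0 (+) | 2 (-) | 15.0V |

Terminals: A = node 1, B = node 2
Nodal analysis, taking node 2 as the 0 V reference.
Source V1 fixes V_0 = 15 V.
KCL at each unknown node (sum of currents leaving = 0; resistances in Ω):
  Node 1: (V_1 - 15)/10 + (V_1 - 0)/200 = 0
Collecting terms: 0.105 × V_1 = 1.5  =>  V_1 = 14.29 V
Power in each resistor, P = (ΔV)²/R:
  P_R1 = (15 - 14.29)²/10 = 0.05102 W
  P_R2 = (14.29 - 0)²/200 = 1.02 W
P_total = P_R1 + P_R2 = 1.071 W

Final answer: 1.071 W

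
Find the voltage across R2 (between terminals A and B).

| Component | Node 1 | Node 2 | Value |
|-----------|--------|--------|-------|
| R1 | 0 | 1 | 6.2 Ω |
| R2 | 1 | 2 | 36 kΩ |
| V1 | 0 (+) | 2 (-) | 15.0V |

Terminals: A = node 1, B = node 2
R1 and R2 are in series across V1 (node 0 → node 1 → node 2), and the output A–B is taken across R2, so this is a voltage divider.
Series current: I = V1/(R1 + R2) = 15/(6.2 + 36000) = 15/36010 = 0.0004166 A
V_R2 = I × R2 = V1 × R2/(R1 + R2) = 15 × 36000/36010 = 15 V

Final answer: 15 V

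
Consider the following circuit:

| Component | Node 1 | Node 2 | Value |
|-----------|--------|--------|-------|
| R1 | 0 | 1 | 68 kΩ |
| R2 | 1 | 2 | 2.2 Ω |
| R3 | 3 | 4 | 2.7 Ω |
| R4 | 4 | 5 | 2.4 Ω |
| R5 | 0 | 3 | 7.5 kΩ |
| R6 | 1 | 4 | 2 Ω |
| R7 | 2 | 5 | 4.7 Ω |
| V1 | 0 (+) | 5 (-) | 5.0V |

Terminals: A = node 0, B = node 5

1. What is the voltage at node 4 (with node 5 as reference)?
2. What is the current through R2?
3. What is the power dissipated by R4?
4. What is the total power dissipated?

Nodal analysis, taking node 5 as the 0 V reference.
Source V1 fixes V_0 = 5 V.
KCL at each unknown node (sum of currents leaving = 0; resistances in Ω):
  Node 1: (V_1 - 5)/68000 + (V_1 - V_2)/2.2 + (V_1 - V_4)/2 = 0
  Node 2: (V_2 - V_1)/2.2 + (V_2 - 0)/4.7 = 0
  Node 3: (V_3 - V_4)/2.7 + (V_3 - 5)/7500 = 0
  Node 4: (V_4 - V_3)/2.7 + (V_4 - 0)/2.4 + (V_4 - V_1)/2 = 0
Collecting terms (coefficients in siemens):
  0.9546·V_1 - 0.4545·V_2 - 0.5·V_4 = 0.00007353
  0.6673·V_2 - 0.4545·V_1 = 0
  0.3705·V_3 - 0.3704·V_4 = 0.0006667
  1.287·V_4 - 0.5·V_1 - 0.3704·V_3 = 0
Solving these 4 simultaneous equations (Gaussian elimination) gives:
  V_1 = 0.001174 V, V_2 = 0.0007996 V, V_3 = 0.003166 V, V_4 = 0.001367 V
Part 1:
  Read off the nodal solution: V_4 = 0.001367 V
Part 2:
  I_R2 = (V_1 - V_2)/R2 = (0.001174 - 0.0007996)/2.2 = 0.0001701 A
  Magnitude: I_R2 = 0.0001701 A
Part 3:
  I_R4 = (V_4 - V_5)/R4 = (0.001367 - 0)/2.4 = 0.0005696 A
  P_R4 = I_R4² × R4 = (0.0005696)² × 2.4 = 0.0000007787 W
Part 4:
  Power in each resistor, P = (ΔV)²/R:
    P_R1 = (5 - 0.001174)²/68000 = 0.0003675 W
    P_R2 = (0.001174 - 0.0007996)²/2.2 = 0.00000006368 W
    P_R3 = (0.003166 - 0.001367)²/2.7 = 0.000001198 W
    P_R4 = (0.001367 - 0)²/2.4 = 0.0000007787 W
    P_R5 = (5 - 0.003166)²/7500 = 0.003329 W
    P_R6 = (0.001174 - 0.001367)²/2 = 0.00000001867 W
    P_R7 = (0.0007996 - 0)²/4.7 = 0.000000136 W
  P_total = P_R1 + P_R2 + P_R3 + P_R4 + P_R5 + P_R6 + P_R7 = 0.003699 W

Final answers:
1. V_4 = 0.001367 V
2. I_R2 = 0.0001701 A
3. P_R4 = 7.787e-07 W
4. P_total = 0.003699 W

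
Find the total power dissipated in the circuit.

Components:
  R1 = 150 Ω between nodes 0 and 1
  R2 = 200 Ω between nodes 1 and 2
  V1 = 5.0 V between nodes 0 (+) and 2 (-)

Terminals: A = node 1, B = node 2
Nodal analysis, taking node 2 as the 0 V reference.
Source V1 fixes V_0 = 5 V.
KCL at each unknown node (sum of currents leaving = 0; resistances in Ω):
  Node 1: (V_1 - 5)/150 + (V_1 - 0)/200 = 0
Collecting terms: 0.01167 × V_1 = 0.03333  =>  V_1 = 2.857 V
Power in each resistor, P = (ΔV)²/R:
  P_R1 = (5 - 2.857)²/150 = 0.03061 W
  P_R2 = (2.857 - 0)²/200 = 0.04082 W
P_total = P_R1 + P_R2 = 0.07143 W

Final answer: 0.07143 W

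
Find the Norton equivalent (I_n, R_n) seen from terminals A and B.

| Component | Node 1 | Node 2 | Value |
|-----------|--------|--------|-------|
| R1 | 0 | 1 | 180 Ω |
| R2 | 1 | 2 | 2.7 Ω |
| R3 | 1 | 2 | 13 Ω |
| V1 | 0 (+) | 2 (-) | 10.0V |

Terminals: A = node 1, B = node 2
Find the Thévenin equivalent first; then I_n = V_th/R_th and R_n = R_th.
Step 1 — V_th is the open-circuit voltage V_A - V_B (nothing connected across the terminals).
Nodal analysis, taking node 2 as the 0 V reference.
Source V1 fixes V_0 = 10 V.
KCL at each unknown node (sum of currents leaving = 0; resistances in Ω):
  Node 1: (V_1 - 10)/180 + (V_1 - 0)/2.7 + (V_1 - 0)/13 = 0
Collecting terms: 0.4528 × V_1 = 0.05556  =>  V_1 = 0.1227 V
V_th = V_1 - V_2 = 0.1227 - 0 = 0.1227 V
Step 2 — R_th: zero the source — replace V1 by a short circuit (node 2 merges into node 0) — and find the resistance seen between A (node 1) and B (node 0).
Reduce the network between node 1 (A) and node 0 (B) by series/parallel combination:
  Rp1 = R1 ‖ R2 ‖ R3 (parallel, all between nodes 0 and 1) = 1/(1/180 + 1/2.7 + 1/13) = 2.208 Ω
R_th = 2.208 Ω
I_n = V_th/R_th = 0.1227/2.208 = 0.05556 A, and R_n = R_th = 2.208 Ω

Final answer: I_n = 0.05556 A, R_n = 2.208 Ω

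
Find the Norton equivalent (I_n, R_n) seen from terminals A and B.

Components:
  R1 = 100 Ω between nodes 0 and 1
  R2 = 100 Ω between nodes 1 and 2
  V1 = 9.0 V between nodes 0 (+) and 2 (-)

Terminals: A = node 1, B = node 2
Find the Thévenin equivalent first; then I_n = V_th/R_th and R_n = R_th.
Step 1 — V_th is the open-circuit voltage V_A - V_B (nothing connected across the terminals).
Nodal analysis, taking node 2 as the 0 V reference.
Source V1 fixes V_0 = 9 V.
KCL at each unknown node (sum of currents leaving = 0; resistances in Ω):
  Node 1: (V_1 - 9)/100 + (V_1 - 0)/100 = 0
Collecting terms: 0.02 × V_1 = 0.09  =>  V_1 = 4.5 V
V_th = V_1 - V_2 = 4.5 - 0 = 4.5 V
Step 2 — R_th: zero the source — replace V1 by a short circuit (node 2 merges into node 0) — and find the resistance seen between A (node 1) and B (node 0).
Reduce the network between node 1 (A) and node 0 (B) by series/parallel combination:
  Rp1 = R1 ‖ R2 (parallel, both between nodes 0 and 1) = 1/(1/100 + 1/100) = 50 Ω
R_th = 50 Ω
I_n = V_th/R_th = 4.5/50 = 0.09 A, and R_n = R_th = 50 Ω

Final answer: I_n = 0.09 A, R_n = 50 Ω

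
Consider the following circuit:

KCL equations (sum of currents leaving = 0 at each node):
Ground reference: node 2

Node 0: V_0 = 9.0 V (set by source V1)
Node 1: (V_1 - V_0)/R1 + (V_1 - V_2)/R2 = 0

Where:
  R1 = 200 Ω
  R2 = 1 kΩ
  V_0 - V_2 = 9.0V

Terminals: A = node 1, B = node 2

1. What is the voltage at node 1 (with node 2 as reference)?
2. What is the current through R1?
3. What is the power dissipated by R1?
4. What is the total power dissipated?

Nodal analysis, taking node 2 as the 0 V reference.
Source V1 fixes V_0 = 9 V.
KCL at each unknown node (sum of currents leaving = 0; resistances in Ω):
  Node 1: (V_1 - 9)/200 + (V_1 - 0)/1000 = 0
Collecting terms: 0.006 × V_1 = 0.045  =>  V_1 = 7.5 V
Part 1:
  Read off the nodal solution: V_1 = 7.5 V
Part 2:
  I_R1 = (V_0 - V_1)/R1 = (9 - 7.5)/200 = 0.0075 A
  Magnitude: I_R1 = 0.0075 A
Part 3:
  I_R1 = (V_0 - V_1)/R1 = (9 - 7.5)/200 = 0.0075 A
  P_R1 = I_R1² × R1 = (0.0075)² × 200 = 0.01125 W
Part 4:
  Power in each resistor, P = (ΔV)²/R:
    P_R1 = (9 - 7.5)²/200 = 0.01125 W
    P_R2 = (7.5 - 0)²/1000 = 0.05625 W
  P_total = P_R1 + P_R2 = 0.0675 W

Final answers:
1. V_1 = 7.5 V
2. I_R1 = 0.0075 A
3. P_R1 = 0.01125 W
4. P_total = 0.0675 W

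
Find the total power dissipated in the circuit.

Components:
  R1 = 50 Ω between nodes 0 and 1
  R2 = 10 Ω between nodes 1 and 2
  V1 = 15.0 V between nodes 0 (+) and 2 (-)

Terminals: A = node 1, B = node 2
Nodal analysis, taking node 2 as the 0 V reference.
Source V1 fixes V_0 = 15 V.
KCL at each unknown node (sum of currents leaving = 0; resistances in Ω):
  Node 1: (V_1 - 15)/50 + (V_1 - 0)/10 = 0
Collecting terms: 0.12 × V_1 = 0.3  =>  V_1 = 2.5 V
Power in each resistor, P = (ΔV)²/R:
  P_R1 = (15 - 2.5)²/50 = 3.125 W
  P_R2 = (2.5 - 0)²/10 = 0.625 W
P_total = P_R1 + P_R2 = 3.75 W

Final answer: 3.75 W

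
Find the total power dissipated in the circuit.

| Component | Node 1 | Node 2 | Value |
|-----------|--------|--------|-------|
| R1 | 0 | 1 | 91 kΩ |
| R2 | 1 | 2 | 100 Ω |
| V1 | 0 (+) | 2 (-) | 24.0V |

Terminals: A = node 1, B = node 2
Nodal analysis, taking node 2 as the 0 V reference.
Source V1 fixes V_0 = 24 V.
KCL at each unknown node (sum of currents leaving = 0; resistances in Ω):
  Node 1: (V_1 - 24)/91000 + (V_1 - 0)/100 = 0
Collecting terms: 0.01001 × V_1 = 0.0002637  =>  V_1 = 0.02634 V
Power in each resistor, P = (ΔV)²/R:
  P_R1 = (24 - 0.02634)²/91000 = 0.006316 W
  P_R2 = (0.02634 - 0)²/100 = 0.00000694 W
P_total = P_R1 + P_R2 = 0.006323 W

Final answer: 0.006323 W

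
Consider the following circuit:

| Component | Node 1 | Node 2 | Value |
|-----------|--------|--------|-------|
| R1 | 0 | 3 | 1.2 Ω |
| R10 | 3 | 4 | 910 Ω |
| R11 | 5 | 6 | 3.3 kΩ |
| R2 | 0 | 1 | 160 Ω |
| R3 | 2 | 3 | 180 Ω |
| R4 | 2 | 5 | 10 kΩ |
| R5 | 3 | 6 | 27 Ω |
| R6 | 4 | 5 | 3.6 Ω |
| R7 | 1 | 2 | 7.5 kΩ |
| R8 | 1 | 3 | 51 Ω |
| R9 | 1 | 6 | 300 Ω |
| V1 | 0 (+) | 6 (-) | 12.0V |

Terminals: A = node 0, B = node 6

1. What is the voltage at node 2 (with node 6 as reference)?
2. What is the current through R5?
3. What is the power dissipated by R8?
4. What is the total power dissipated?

Nodal analysis, taking node 6 as the 0 V reference.
Source V1 fixes V_0 = 12 V.
KCL at each unknown node (sum of currents leaving = 0; resistances in Ω):
  Node 1: (V_1 - 12)/160 + (V_1 - V_2)/7500 + (V_1 - V_3)/51 + (V_1 - 0)/300 = 0
  Node 2: (V_2 - V_3)/180 + (V_2 - V_5)/10000 + (V_2 - V_1)/7500 = 0
  Node 3: (V_3 - 12)/1.2 + (V_3 - V_2)/180 + (V_3 - 0)/27 + (V_3 - V_1)/51 + (V_3 - V_4)/910 = 0
  Node 4: (V_4 - V_5)/3.6 + (V_4 - V_3)/910 = 0
  Node 5: (V_5 - V_2)/10000 + (V_5 - V_4)/3.6 + (V_5 - 0)/3300 = 0
Collecting terms (coefficients in siemens):
  0.02932·V_1 - 0.0001333·V_2 - 0.01961·V_3 = 0.075
  0.005789·V_2 - 0.0001333·V_1 - 0.005556·V_3 - 0.0001·V_5 = 0
  0.8966·V_3 - 0.01961·V_1 - 0.005556·V_2 - 0.001099·V_4 = 10
  0.2789·V_4 - 0.001099·V_3 - 0.2778·V_5 = 0
  0.2782·V_5 - 0.0001·V_2 - 0.2778·V_4 = 0
Solving these 5 simultaneous equations (Gaussian elimination) gives:
  V_1 = 10.27 V, V_2 = 11.39 V, V_3 = 11.46 V, V_4 = 9.145 V
  V_5 = 9.136 V
Part 1:
  Read off the nodal solution: V_2 = 11.39 V
Part 2:
  I_R5 = (V_3 - V_6)/R5 = (11.46 - 0)/27 = 0.4244 A
  Magnitude: I_R5 = 0.4244 A
Part 3:
  I_R8 = (V_1 - V_3)/R8 = (10.27 - 11.46)/51 = -0.02329 A
  P_R8 = I_R8² × R8 = (-0.02329)² × 51 = 0.02766 W
Part 4:
  Power in each resistor, P = (ΔV)²/R:
    P_R1 = (12 - 11.46)²/1.2 = 0.2437 W
    P_R2 = (12 - 10.27)²/160 = 0.01867 W
    P_R3 = (11.39 - 11.46)²/180 = 0.0000253 W
    P_R4 = (11.39 - 9.136)²/10000 = 0.0005088 W
    P_R5 = (11.46 - 0)²/27 = 4.864 W
    P_R6 = (9.145 - 9.136)²/3.6 = 0.00002328 W
    P_R7 = (10.27 - 11.39)²/7500 = 0.0001673 W
    P_R8 = (10.27 - 11.46)²/51 = 0.02766 W
    P_R9 = (10.27 - 0)²/300 = 0.3517 W
    P_R10 = (11.46 - 9.145)²/910 = 0.005884 W
    P_R11 = (9.136 - 0)²/3300 = 0.02529 W
  P_total = P_R1 + P_R2 + P_R3 + P_R4 + P_R5 + P_R6 + P_R7 + P_R8 + P_R9 + P_R10 + P_R11 = 5.537 W

Final answers:
1. V_2 = 11.39 V
2. I_R5 = 0.4244 A
3. P_R8 = 0.02766 W
4. P_total = 5.537 W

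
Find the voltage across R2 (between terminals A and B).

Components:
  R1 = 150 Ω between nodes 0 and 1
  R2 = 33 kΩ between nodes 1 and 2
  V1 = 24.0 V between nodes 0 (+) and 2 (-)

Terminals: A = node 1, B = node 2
R1 and R2 are in series across V1 (node 0 → node 1 → node 2), and the output A–B is taken across R2, so this is a voltage divider.
Series current: I = V1/(R1 + R2) = 24/(150 + 33000) = 24/33150 = 0.000724 A
V_R2 = I × R2 = V1 × R2/(R1 + R2) = 24 × 33000/33150 = 23.89 V

Final answer: 23.89 V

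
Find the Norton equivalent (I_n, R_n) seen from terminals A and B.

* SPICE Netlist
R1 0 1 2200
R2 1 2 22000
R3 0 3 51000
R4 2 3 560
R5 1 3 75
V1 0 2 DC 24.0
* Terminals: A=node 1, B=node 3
Find the Thévenin equivalent first; then I_n = V_th/R_th and R_n = R_th.
Step 1 — V_th is the open-circuit voltage V_A - V_B (nothing connected across the terminals).
Nodal analysis, taking node 2 as the 0 V reference.
Source V1 fixes V_0 = 24 V.
KCL at each unknown node (sum of currents leaving = 0; resistances in Ω):
  Node 1: (V_1 - 24)/2200 + (V_1 - 0)/22000 + (V_1 - V_3)/75 = 0
  Node 3: (V_3 - 24)/51000 + (V_3 - 0)/560 + (V_3 - V_1)/75 = 0
Collecting terms (coefficients in siemens):
  0.01383·V_1 - 0.01333·V_3 = 0.01091
  0.01514·V_3 - 0.01333·V_1 = 0.0004706
Determinant D = (0.01383)(0.01514) - (-0.01333)(-0.01333) = 0.00003164
V_1 = [(0.01091)(0.01514) - (-0.01333)(0.0004706)]/D = 5.418 V
V_3 = [(0.01383)(0.0004706) - (0.01091)(-0.01333)]/D = 4.803 V
V_th = V_1 - V_3 = 5.418 - 4.803 = 0.615 V
Step 2 — R_th: zero the source — replace V1 by a short circuit (node 2 merges into node 0) — and find the resistance seen between A (node 1) and B (node 3).
Reduce the network between node 1 (A) and node 3 (B) by series/parallel combination:
  Rp1 = R1 ‖ R2 (parallel, both between nodes 0 and 1) = 1/(1/2200 + 1/22000) = 2000 Ω
  Rp2 = R3 ‖ R4 (parallel, both between nodes 0 and 3) = 1/(1/51000 + 1/560) = 553.9 Ω
  Rs1 = Rp1 + Rp2 (series, joined only at node 0) = 2000 + 553.9 = 2554 Ω
  Rp3 = R5 ‖ Rs1 (parallel, both between nodes 1 and 3) = 1/(1/75 + 1/2554) = 72.86 Ω
R_th = 72.86 Ω
I_n = V_th/R_th = 0.615/72.86 = 0.008441 A, and R_n = R_th = 72.86 Ω

Final answer: I_n = 0.008441 A, R_n = 72.86 Ω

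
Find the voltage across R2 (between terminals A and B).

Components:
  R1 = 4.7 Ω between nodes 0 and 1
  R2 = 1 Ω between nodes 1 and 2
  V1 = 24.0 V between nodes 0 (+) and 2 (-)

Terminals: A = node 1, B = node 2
R1 and R2 are in series across V1 (node 0 → node 1 → node 2), and the output A–B is taken across R2, so this is a voltage divider.
Series current: I = V1/(R1 + R2) = 24/(4.7 + 1) = 24/5.7 = 4.211 A
V_R2 = I × R2 = V1 × R2/(R1 + R2) = 24 × 1/5.7 = 4.211 V

Final answer: 4.211 V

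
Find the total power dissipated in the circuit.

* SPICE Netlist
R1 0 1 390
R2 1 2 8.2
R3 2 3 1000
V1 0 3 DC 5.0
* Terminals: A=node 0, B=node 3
Nodal analysis, taking node 3 as the 0 V reference.
Source V1 fixes V_0 = 5 V.
KCL at each unknown node (sum of currents leaving = 0; resistances in Ω):
  Node 1: (V_1 - 5)/390 + (V_1 - V_2)/8.2 = 0
  Node 2: (V_2 - V_1)/8.2 + (V_2 - 0)/1000 = 0
Collecting terms (coefficients in siemens):
  0.1245·V_1 - 0.122·V_2 = 0.01282
  0.123·V_2 - 0.122·V_1 = 0
Determinant D = (0.1245)(0.123) - (-0.122)(-0.122) = 0.0004372
V_1 = [(0.01282)(0.123) - (-0.122)(0)]/D = 3.605 V
V_2 = [(0.1245)(0) - (0.01282)(-0.122)]/D = 3.576 V
Power in each resistor, P = (ΔV)²/R:
  P_R1 = (5 - 3.605)²/390 = 0.004987 W
  P_R2 = (3.605 - 3.576)²/8.2 = 0.0001049 W
  P_R3 = (3.576 - 0)²/1000 = 0.01279 W
P_total = P_R1 + P_R2 + P_R3 = 0.01788 W

Final answer: 0.01788 W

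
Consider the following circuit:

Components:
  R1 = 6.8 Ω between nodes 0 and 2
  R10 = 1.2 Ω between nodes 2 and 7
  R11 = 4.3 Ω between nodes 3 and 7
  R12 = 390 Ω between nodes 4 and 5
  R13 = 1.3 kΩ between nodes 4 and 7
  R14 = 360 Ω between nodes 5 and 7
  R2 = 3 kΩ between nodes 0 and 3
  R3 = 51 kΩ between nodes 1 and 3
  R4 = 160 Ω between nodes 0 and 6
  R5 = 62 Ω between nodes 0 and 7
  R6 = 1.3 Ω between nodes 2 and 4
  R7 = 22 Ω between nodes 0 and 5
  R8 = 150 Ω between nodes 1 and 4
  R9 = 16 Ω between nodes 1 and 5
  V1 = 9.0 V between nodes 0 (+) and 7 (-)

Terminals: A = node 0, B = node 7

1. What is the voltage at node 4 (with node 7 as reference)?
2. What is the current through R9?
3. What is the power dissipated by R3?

Nodal analysis, taking node 7 as the 0 V reference.
Source V1 fixes V_0 = 9 V.
KCL at each unknown node (sum of currents leaving = 0; resistances in Ω):
  Node 1: (V_1 - V_3)/51000 + (V_1 - V_4)/150 + (V_1 - V_5)/16 = 0
  Node 2: (V_2 - 9)/6.8 + (V_2 - V_4)/1.3 + (V_2 - 0)/1.2 = 0
  Node 3: (V_3 - 9)/3000 + (V_3 - V_1)/51000 + (V_3 - 0)/4.3 = 0
  Node 4: (V_4 - V_2)/1.3 + (V_4 - V_1)/150 + (V_4 - V_5)/390 + (V_4 - 0)/1300 = 0
  Node 5: (V_5 - 9)/22 + (V_5 - V_1)/16 + (V_5 - V_4)/390 + (V_5 - 0)/360 = 0
  Node 6: (V_6 - 9)/160 = 0
Collecting terms (coefficients in siemens):
  0.06919·V_1 - 0.00001961·V_3 - 0.006667·V_4 - 0.0625·V_5 = 0
  1.75·V_2 - 0.7692·V_4 = 1.324
  0.2329·V_3 - 0.00001961·V_1 = 0.003
  0.7792·V_4 - 0.006667·V_1 - 0.7692·V_2 - 0.002564·V_5 = 0
  0.1133·V_5 - 0.0625·V_1 - 0.002564·V_4 = 0.4091
  0.00625·V_6 = 0.05625
Solving these 6 simultaneous equations (Gaussian elimination) gives:
  V_1 = 6.843 V, V_2 = 1.401 V, V_3 = 0.01346 V, V_4 = 1.466 V
  V_5 = 7.419 V, V_6 = 9 V
Part 1:
  Read off the nodal solution: V_4 = 1.466 V
Part 2:
  I_R9 = (V_1 - V_5)/R9 = (6.843 - 7.419)/16 = -0.03598 A
  Magnitude: I_R9 = 0.03598 A
Part 3:
  I_R3 = (V_1 - V_3)/R3 = (6.843 - 0.01346)/51000 = 0.0001339 A
  P_R3 = I_R3² × R3 = (0.0001339)² × 51000 = 0.0009147 W

Final answers:
1. V_4 = 1.466 V
2. I_R9 = 0.03598 A
3. P_R3 = 0.0009147 W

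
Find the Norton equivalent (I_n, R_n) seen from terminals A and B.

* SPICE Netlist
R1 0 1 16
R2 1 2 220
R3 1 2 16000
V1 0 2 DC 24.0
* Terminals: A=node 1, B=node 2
Find the Thévenin equivalent first; then I_n = V_th/R_th and R_n = R_th.
Step 1 — V_th is the open-circuit voltage V_A - V_B (nothing connected across the terminals).
Nodal analysis, taking node 2 as the 0 V reference.
Source V1 fixes V_0 = 24 V.
KCL at each unknown node (sum of currents leaving = 0; resistances in Ω):
  Node 1: (V_1 - 24)/16 + (V_1 - 0)/220 + (V_1 - 0)/16000 = 0
Collecting terms: 0.06711 × V_1 = 1.5  =>  V_1 = 22.35 V
V_th = V_1 - V_2 = 22.35 - 0 = 22.35 V
Step 2 — R_th: zero the source — replace V1 by a short circuit (node 2 merges into node 0) — and find the resistance seen between A (node 1) and B (node 0).
Reduce the network between node 1 (A) and node 0 (B) by series/parallel combination:
  Rp1 = R1 ‖ R2 ‖ R3 (parallel, all between nodes 0 and 1) = 1/(1/16 + 1/220 + 1/16000) = 14.9 Ω
R_th = 14.9 Ω
I_n = V_th/R_th = 22.35/14.9 = 1.5 A, and R_n = R_th = 14.9 Ω

Final answer: I_n = 1.5 A, R_n = 14.9 Ω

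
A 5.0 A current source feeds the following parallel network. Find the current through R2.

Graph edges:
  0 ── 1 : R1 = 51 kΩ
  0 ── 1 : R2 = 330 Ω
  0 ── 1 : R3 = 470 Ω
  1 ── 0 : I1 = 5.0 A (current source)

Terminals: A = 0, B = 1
All resistors sit directly between nodes 0 and 1, so they are in parallel and share one voltage V; the full source current 5 A splits among them.
1/R_par = 1/51000 + 1/330 + 1/470 = 0.005178 S  =>  R_par = 193.1 Ω
V = I × R_par = 5 × 193.1 = 965.7 V
I_R2 = V/R2 = 965.7/330 = 2.926 A

Final answer: 2.926 A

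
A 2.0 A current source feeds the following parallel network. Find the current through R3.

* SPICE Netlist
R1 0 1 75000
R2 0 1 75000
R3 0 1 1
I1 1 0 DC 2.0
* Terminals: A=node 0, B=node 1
All resistors sit directly between nodes 0 and 1, so they are in parallel and share one voltage V; the full source current 2 A splits among them.
1/R_par = 1/75000 + 1/75000 + 1/1 = 1 S  =>  R_par = 1 Ω
V = I × R_par = 2 × 1 = 2 V
I_R3 = V/R3 = 2/1 = 2 A

Final answer: 2 A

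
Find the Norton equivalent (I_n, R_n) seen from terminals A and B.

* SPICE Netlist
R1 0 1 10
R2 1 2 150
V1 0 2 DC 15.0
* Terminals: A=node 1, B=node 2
Find the Thévenin equivalent first; then I_n = V_th/R_th and R_n = R_th.
Step 1 — V_th is the open-circuit voltage V_A - V_B (nothing connected across the terminals).
Nodal analysis, taking node 2 as the 0 V reference.
Source V1 fixes V_0 = 15 V.
KCL at each unknown node (sum of currents leaving = 0; resistances in Ω):
  Node 1: (V_1 - 15)/10 + (V_1 - 0)/150 = 0
Collecting terms: 0.1067 × V_1 = 1.5  =>  V_1 = 14.06 V
V_th = V_1 - V_2 = 14.06 - 0 = 14.06 V
Step 2 — R_th: zero the source — replace V1 by a short circuit (node 2 merges into node 0) — and find the resistance seen between A (node 1) and B (node 0).
Reduce the network between node 1 (A) and node 0 (B) by series/parallel combination:
  Rp1 = R1 ‖ R2 (parallel, both between nodes 0 and 1) = 1/(1/10 + 1/150) = 9.375 Ω
R_th = 9.375 Ω
I_n = V_th/R_th = 14.06/9.375 = 1.5 A, and R_n = R_th = 9.375 Ω

Final answer: I_n = 1.5 A, R_n = 9.375 Ω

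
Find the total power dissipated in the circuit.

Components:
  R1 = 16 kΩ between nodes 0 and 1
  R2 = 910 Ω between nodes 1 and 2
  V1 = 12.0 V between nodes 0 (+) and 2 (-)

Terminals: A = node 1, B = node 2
Nodal analysis, taking node 2 as the 0 V reference.
Source V1 fixes V_0 = 12 V.
KCL at each unknown node (sum of currents leaving = 0; resistances in Ω):
  Node 1: (V_1 - 12)/16000 + (V_1 - 0)/910 = 0
Collecting terms: 0.001161 × V_1 = 0.00075  =>  V_1 = 0.6458 V
Power in each resistor, P = (ΔV)²/R:
  P_R1 = (12 - 0.6458)²/16000 = 0.008057 W
  P_R2 = (0.6458 - 0)²/910 = 0.0004583 W
P_total = P_R1 + P_R2 = 0.008516 W

Final answer: 0.008516 W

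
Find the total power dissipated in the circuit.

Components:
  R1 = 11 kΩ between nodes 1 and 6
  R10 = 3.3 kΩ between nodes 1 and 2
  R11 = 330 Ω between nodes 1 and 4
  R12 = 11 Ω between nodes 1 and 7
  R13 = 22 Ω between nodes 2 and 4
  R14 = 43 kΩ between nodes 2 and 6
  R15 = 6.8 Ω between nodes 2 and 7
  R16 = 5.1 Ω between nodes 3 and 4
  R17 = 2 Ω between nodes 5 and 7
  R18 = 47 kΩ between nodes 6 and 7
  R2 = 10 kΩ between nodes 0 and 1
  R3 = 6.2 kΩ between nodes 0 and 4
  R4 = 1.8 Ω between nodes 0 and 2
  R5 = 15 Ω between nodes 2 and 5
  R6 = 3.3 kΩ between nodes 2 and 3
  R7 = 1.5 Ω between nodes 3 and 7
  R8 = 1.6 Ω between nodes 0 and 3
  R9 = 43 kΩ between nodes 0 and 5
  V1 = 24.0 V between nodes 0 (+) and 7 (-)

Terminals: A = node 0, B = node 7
Nodal analysis, taking node 7 as the 0 V reference.
Source V1 fixes V_0 = 24 V.
KCL at each unknown node (sum of currents leaving = 0; resistances in Ω):
  Node 1: (V_1 - V_6)/11000 + (V_1 - 24)/10000 + (V_1 - V_2)/3300 + (V_1 - V_4)/330 + (V_1 - 0)/11 = 0
  Node 2: (V_2 - 24)/1.8 + (V_2 - V_5)/15 + (V_2 - V_3)/3300 + (V_2 - V_1)/3300 + (V_2 - V_4)/22 + (V_2 - V_6)/43000 + (V_2 - 0)/6.8 = 0
  Node 3: (V_3 - V_2)/3300 + (V_3 - 0)/1.5 + (V_3 - 24)/1.6 + (V_3 - V_4)/5.1 = 0
  Node 4: (V_4 - 24)/6200 + (V_4 - V_1)/330 + (V_4 - V_2)/22 + (V_4 - V_3)/5.1 = 0
  Node 5: (V_5 - V_2)/15 + (V_5 - 24)/43000 + (V_5 - 0)/2 = 0
  Node 6: (V_6 - V_1)/11000 + (V_6 - V_2)/43000 + (V_6 - 0)/47000 = 0
Collecting terms (coefficients in siemens):
  0.09443·V_1 - 0.000303·V_2 - 0.00303·V_4 - 0.00009091·V_6 = 0.0024
  0.8154·V_2 - 0.000303·V_1 - 0.000303·V_3 - 0.04545·V_4 - 0.06667·V_5 - 0.00002326·V_6 = 13.33
  1.488·V_3 - 0.000303·V_2 - 0.1961·V_4 = 15
  0.2447·V_4 - 0.00303·V_1 - 0.04545·V_2 - 0.1961·V_3 = 0.003871
  0.5667·V_5 - 0.06667·V_2 = 0.0005581
  0.0001354·V_6 - 0.00009091·V_1 - 0.00002326·V_2 = 0
Solving these 6 simultaneous equations (Gaussian elimination) gives:
  V_1 = 0.4893 V, V_2 = 17.23 V, V_3 = 11.75 V, V_4 = 12.63 V
  V_5 = 2.028 V, V_6 = 3.286 V
Power in each resistor, P = (ΔV)²/R:
  P_R1 = (0.4893 - 3.286)²/11000 = 0.0007113 W
  P_R2 = (24 - 0.4893)²/10000 = 0.05528 W
  P_R3 = (24 - 12.63)²/6200 = 0.02083 W
  P_R4 = (24 - 17.23)²/1.8 = 25.48 W
  P_R5 = (17.23 - 2.028)²/15 = 15.4 W
  P_R6 = (17.23 - 11.75)²/3300 = 0.009096 W
  P_R7 = (11.75 - 0)²/1.5 = 92.02 W
  P_R8 = (24 - 11.75)²/1.6 = 93.81 W
  P_R9 = (24 - 2.028)²/43000 = 0.01123 W
  P_R10 = (0.4893 - 17.23)²/3300 = 0.0849 W
  P_R11 = (0.4893 - 12.63)²/330 = 0.447 W
  P_R12 = (0.4893 - 0)²/11 = 0.02177 W
  P_R13 = (17.23 - 12.63)²/22 = 0.9587 W
  P_R14 = (17.23 - 3.286)²/43000 = 0.00452 W
  P_R15 = (17.23 - 0)²/6.8 = 43.64 W
  P_R16 = (11.75 - 12.63)²/5.1 = 0.154 W
  P_R17 = (2.028 - 0)²/2 = 2.056 W
  P_R18 = (3.286 - 0)²/47000 = 0.0002298 W
P_total = P_R1 + P_R2 + P_R3 + P_R4 + P_R5 + P_R6 + P_R7 + P_R8 + P_R9 + P_R10 + P_R11 + P_R12 + P_R13 + P_R14 + P_R15 + P_R16 + P_R17 + P_R18 = 274.2 W

Final answer: 274.2 W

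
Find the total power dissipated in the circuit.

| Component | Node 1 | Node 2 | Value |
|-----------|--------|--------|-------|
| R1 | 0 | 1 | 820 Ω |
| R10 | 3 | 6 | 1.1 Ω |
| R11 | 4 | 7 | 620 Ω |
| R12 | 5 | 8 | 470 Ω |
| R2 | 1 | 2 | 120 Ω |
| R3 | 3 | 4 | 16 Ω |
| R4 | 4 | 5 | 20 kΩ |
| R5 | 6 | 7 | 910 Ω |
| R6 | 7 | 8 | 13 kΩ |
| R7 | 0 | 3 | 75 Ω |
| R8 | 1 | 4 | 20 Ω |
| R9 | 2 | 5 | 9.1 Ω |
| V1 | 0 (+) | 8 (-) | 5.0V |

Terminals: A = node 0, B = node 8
Nodal analysis, taking node 8 as the 0 V reference.
Source V1 fixes V_0 = 5 V.
KCL at each unknown node (sum of currents leaving = 0; resistances in Ω):
  Node 1: (V_1 - 5)/820 + (V_1 - V_2)/120 + (V_1 - V_4)/20 = 0
  Node 2: (V_2 - V_1)/120 + (V_2 - V_5)/9.1 = 0
  Node 3: (V_3 - V_4)/16 + (V_3 - 5)/75 + (V_3 - V_6)/1.1 = 0
  Node 4: (V_4 - V_3)/16 + (V_4 - V_5)/20000 + (V_4 - V_1)/20 + (V_4 - V_7)/620 = 0
  Node 5: (V_5 - V_4)/20000 + (V_5 - V_2)/9.1 + (V_5 - 0)/470 = 0
  Node 6: (V_6 - V_7)/910 + (V_6 - V_3)/1.1 = 0
  Node 7: (V_7 - V_6)/910 + (V_7 - 0)/13000 + (V_7 - V_4)/620 = 0
Collecting terms (coefficients in siemens):
  0.05955·V_1 - 0.008333·V_2 - 0.05·V_4 = 0.006098
  0.1182·V_2 - 0.008333·V_1 - 0.1099·V_5 = 0
  0.9849·V_3 - 0.0625·V_4 - 0.9091·V_6 = 0.06667
  0.1142·V_4 - 0.05·V_1 - 0.0625·V_3 - 0.00005·V_5 - 0.001613·V_7 = 0
  0.1121·V_5 - 0.1099·V_2 - 0.00005·V_4 = 0
  0.9102·V_6 - 0.9091·V_3 - 0.001099·V_7 = 0
  0.002789·V_7 - 0.001613·V_4 - 0.001099·V_6 = 0
Solving these 7 simultaneous equations (Gaussian elimination) gives:
  V_1 = 4.278 V, V_2 = 3.426 V, V_3 = 4.505 V, V_4 = 4.402 V
  V_5 = 3.361 V, V_6 = 4.505 V, V_7 = 4.321 V
Power in each resistor, P = (ΔV)²/R:
  P_R1 = (5 - 4.278)²/820 = 0.0006359 W
  P_R2 = (4.278 - 3.426)²/120 = 0.006049 W
  P_R3 = (4.505 - 4.402)²/16 = 0.0006558 W
  P_R4 = (4.402 - 3.361)²/20000 = 0.00005418 W
  P_R5 = (4.505 - 4.321)²/910 = 0.00003695 W
  P_R6 = (4.321 - 0)²/13000 = 0.001436 W
  P_R7 = (5 - 4.505)²/75 = 0.003271 W
  P_R8 = (4.278 - 4.402)²/20 = 0.0007736 W
  P_R9 = (3.426 - 3.361)²/9.1 = 0.0004587 W
  P_R10 = (4.505 - 4.505)²/1.1 = 0.00000004466 W
  P_R11 = (4.402 - 4.321)²/620 = 0.00001062 W
  P_R12 = (3.361 - 0)²/470 = 0.02404 W
P_total = P_R1 + P_R2 + P_R3 + P_R4 + P_R5 + P_R6 + P_R7 + P_R8 + P_R9 + P_R10 + P_R11 + P_R12 = 0.03742 W

Final answer: 0.03742 W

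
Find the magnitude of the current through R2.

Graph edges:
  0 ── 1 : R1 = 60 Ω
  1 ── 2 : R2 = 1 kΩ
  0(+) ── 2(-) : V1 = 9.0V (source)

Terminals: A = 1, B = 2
Nodal analysis, taking node 2 as the 0 V reference.
Source V1 fixes V_0 = 9 V.
KCL at each unknown node (sum of currents leaving = 0; resistances in Ω):
  Node 1: (V_1 - 9)/60 + (V_1 - 0)/1000 = 0
Collecting terms: 0.01767 × V_1 = 0.15  =>  V_1 = 8.491 V
I_R2 = (V_1 - V_2)/R2 = (8.491 - 0)/1000 = 0.008491 A
|I_R2| = 0.008491 A

Final answer: |I_R2| = 0.008491 A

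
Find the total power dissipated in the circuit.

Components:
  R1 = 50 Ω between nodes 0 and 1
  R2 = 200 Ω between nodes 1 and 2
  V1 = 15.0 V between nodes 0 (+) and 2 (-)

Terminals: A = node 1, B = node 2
Nodal analysis, taking node 2 as the 0 V reference.
Source V1 fixes V_0 = 15 V.
KCL at each unknown node (sum of currents leaving = 0; resistances in Ω):
  Node 1: (V_1 - 15)/50 + (V_1 - 0)/200 = 0
Collecting terms: 0.025 × V_1 = 0.3  =>  V_1 = 12 V
Power in each resistor, P = (ΔV)²/R:
  P_R1 = (15 - 12)²/50 = 0.18 W
  P_R2 = (12 - 0)²/200 = 0.72 W
P_total = P_R1 + P_R2 = 0.9 W

Final answer: 0.9 W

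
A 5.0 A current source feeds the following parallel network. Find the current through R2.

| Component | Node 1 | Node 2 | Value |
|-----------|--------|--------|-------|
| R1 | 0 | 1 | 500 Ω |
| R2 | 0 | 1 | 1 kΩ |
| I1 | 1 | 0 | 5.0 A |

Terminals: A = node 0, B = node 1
All resistors sit directly between nodes 0 and 1, so they are in parallel and share one voltage V; the full source current 5 A splits among them.
1/R_par = 1/500 + 1/1000 = 0.003 S  =>  R_par = 333.3 Ω
V = I × R_par = 5 × 333.3 = 1667 V
I_R2 = V/R2 = 1667/1000 = 1.667 A

Final answer: 1.667 A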